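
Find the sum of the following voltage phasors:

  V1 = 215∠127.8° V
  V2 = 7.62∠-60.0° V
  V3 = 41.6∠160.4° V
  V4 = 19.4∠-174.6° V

Step 1 — Convert each phasor to rectangular form:
  V1 = 215·(cos(127.8°) + j·sin(127.8°)) = -131.8 + j169.9 V
  V2 = 7.62·(cos(-60.0°) + j·sin(-60.0°)) = 3.81 - j6.599 V
  V3 = 41.6·(cos(160.4°) + j·sin(160.4°)) = -39.19 + j13.95 V
  V4 = 19.4·(cos(-174.6°) + j·sin(-174.6°)) = -19.31 - j1.826 V
Step 2 — Sum components: V_total = -186.5 + j175.4 V.
Step 3 — Convert to polar: |V_total| = 256 V, ∠V_total = 136.7°.

V_total = 256∠136.7° V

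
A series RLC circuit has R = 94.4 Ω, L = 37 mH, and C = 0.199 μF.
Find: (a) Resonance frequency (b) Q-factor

Step 1 — Resonance condition Im(Z)=0 gives ω₀ = 1/√(LC).
Step 2 — ω₀ = 1/√(0.037·1.99e-07) = 1.165e+04 rad/s.
Step 3 — f₀ = ω₀/(2π) = 1855 Hz.
Step 4 — Series Q: Q = ω₀L/R = 1.165e+04·0.037/94.4 = 4.568.

(a) f₀ = 1855 Hz  (b) Q = 4.568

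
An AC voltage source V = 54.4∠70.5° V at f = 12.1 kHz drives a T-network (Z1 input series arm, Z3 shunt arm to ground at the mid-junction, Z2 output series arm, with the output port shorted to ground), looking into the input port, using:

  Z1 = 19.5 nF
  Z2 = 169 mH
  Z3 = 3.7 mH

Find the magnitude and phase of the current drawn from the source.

Step 1 — Angular frequency: ω = 2π·f = 2π·1.21e+04 = 7.603e+04 rad/s.
Step 2 — Component impedances:
  Z1: Z = 1/(jωC) = -j/(ω·C) = 0 - j674.5 Ω
  Z2: Z = jωL = j·7.603e+04·0.169 = 0 + j1.285e+04 Ω
  Z3: Z = jωL = j·7.603e+04·0.0037 = 0 + j281.3 Ω
Step 3 — With the output port shorted to ground, the output series arm Z2 runs from the junction to ground; the shunt arm Z3 also runs from the junction to ground. They appear in parallel: Z3 || Z2 = 0 + j275.3 Ω.
Step 4 — Series with input arm Z1: Z_in = Z1 + (Z3 || Z2) = 0 - j399.3 Ω = 399.3∠-90.0° Ω.
Step 5 — Source phasor: V = 54.4∠70.5° V = 18.16 + j51.28 V.
Step 6 — Ohm's law: I = V / Z_total = (18.16 + j51.28) / (0 - j399.3) = -0.1284 + j0.04548 A.
Step 7 — Convert to polar: |I| = 0.1363 A, ∠I = 160.5°.

I = 0.1363∠160.5° A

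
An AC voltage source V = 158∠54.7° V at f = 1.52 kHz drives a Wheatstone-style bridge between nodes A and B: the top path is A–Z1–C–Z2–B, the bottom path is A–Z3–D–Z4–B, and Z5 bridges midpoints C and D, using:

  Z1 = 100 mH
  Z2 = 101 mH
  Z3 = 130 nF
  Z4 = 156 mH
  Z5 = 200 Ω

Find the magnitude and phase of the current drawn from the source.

Step 1 — Angular frequency: ω = 2π·f = 2π·1520 = 9550 rad/s.
Step 2 — Component impedances:
  Z1: Z = jωL = j·9550·0.1 = 0 + j955 Ω
  Z2: Z = jωL = j·9550·0.101 = 0 + j964.6 Ω
  Z3: Z = 1/(jωC) = -j/(ω·C) = 0 - j805.4 Ω
  Z4: Z = jωL = j·9550·0.156 = 0 + j1490 Ω
  Z5: Z = R = 200 Ω
Step 3 — Bridge requires nodal analysis (the Z5 bridge couples midpoints C and D, so the two paths cannot be reduced to a simple series/parallel combination). Setting node B to ground and injecting 1 A at node A, the 3-node admittance system at A, C, D solves to V_A = Z_AB = 2383 - j1176 Ω = 2658∠-26.3° Ω.
Step 4 — Source phasor: V = 158∠54.7° V = 91.3 + j128.9 V.
Step 5 — Ohm's law: I = V / Z_total = (91.3 + j128.9) / (2383 - j1176) = 0.009342 + j0.05871 A.
Step 6 — Convert to polar: |I| = 0.05945 A, ∠I = 81.0°.

I = 0.05945∠81.0° A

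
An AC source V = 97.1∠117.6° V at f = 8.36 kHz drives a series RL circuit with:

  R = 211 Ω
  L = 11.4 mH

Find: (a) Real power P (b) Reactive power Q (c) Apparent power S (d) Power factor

Step 1 — Angular frequency: ω = 2π·f = 2π·8360 = 5.253e+04 rad/s.
Step 2 — Component impedances:
  R: Z = R = 211 Ω
  L: Z = jωL = j·5.253e+04·0.0114 = 0 + j598.8 Ω
Step 3 — Series combination: Z_total = R + L = 211 + j598.8 Ω = 634.9∠70.6° Ω.
Step 4 — Source phasor: V = 97.1∠117.6° V = -44.99 + j86.05 V.
Step 5 — Current: I = V / Z = 0.1043 + j0.1119 A = 0.1529∠47.0° A.
Step 6 — Complex power: S = V·I* = 4.935 + j14.01 VA.
Step 7 — Real power: P = Re(S) = 4.935 W.
Step 8 — Reactive power: Q = Im(S) = 14.01 VAR.
Step 9 — Apparent power: |S| = 14.85 VA.
Step 10 — Power factor: PF = P/|S| = 0.3323 (lagging).

(a) P = 4.935 W  (b) Q = 14.01 VAR  (c) S = 14.85 VA  (d) PF = 0.3323 (lagging)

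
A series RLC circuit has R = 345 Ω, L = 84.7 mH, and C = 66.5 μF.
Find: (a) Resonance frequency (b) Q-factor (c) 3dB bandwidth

Step 1 — Resonance: ω₀ = 1/√(LC) = 1/√(0.0847·6.65e-05) = 421.4 rad/s.
Step 2 — f₀ = ω₀/(2π) = 67.06 Hz.
Step 3 — Series Q: Q = ω₀L/R = 421.4·0.0847/345 = 0.1034.
Step 4 — Bandwidth: Δω = ω₀/Q = 4073 rad/s; BW = Δω/(2π) = 648.3 Hz.

(a) f₀ = 67.06 Hz  (b) Q = 0.1034  (c) BW = 648.3 Hz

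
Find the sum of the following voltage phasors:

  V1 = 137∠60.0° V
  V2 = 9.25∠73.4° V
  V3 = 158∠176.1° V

Step 1 — Convert each phasor to rectangular form:
  V1 = 137·(cos(60.0°) + j·sin(60.0°)) = 68.5 + j118.6 V
  V2 = 9.25·(cos(73.4°) + j·sin(73.4°)) = 2.643 + j8.864 V
  V3 = 158·(cos(176.1°) + j·sin(176.1°)) = -157.6 + j10.75 V
Step 2 — Sum components: V_total = -86.49 + j138.3 V.
Step 3 — Convert to polar: |V_total| = 163.1 V, ∠V_total = 122.0°.

V_total = 163.1∠122.0° V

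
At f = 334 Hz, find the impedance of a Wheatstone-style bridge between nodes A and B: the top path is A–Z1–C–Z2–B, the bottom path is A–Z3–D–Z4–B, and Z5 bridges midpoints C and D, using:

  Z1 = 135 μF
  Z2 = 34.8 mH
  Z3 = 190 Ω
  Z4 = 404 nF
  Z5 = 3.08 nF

Step 1 — Angular frequency: ω = 2π·f = 2π·334 = 2099 rad/s.
Step 2 — Component impedances:
  Z1: Z = 1/(jωC) = -j/(ω·C) = 0 - j3.53 Ω
  Z2: Z = jωL = j·2099·0.0348 = 0 + j73.03 Ω
  Z3: Z = R = 190 Ω
  Z4: Z = 1/(jωC) = -j/(ω·C) = 0 - j1179 Ω
  Z5: Z = 1/(jωC) = -j/(ω·C) = 0 - j1.547e+05 Ω
Step 3 — Bridge requires nodal analysis (the Z5 bridge couples midpoints C and D, so the two paths cannot be reduced to a simple series/parallel combination). Setting node B to ground and injecting 1 A at node A, the 3-node admittance system at A, C, D solves to V_A = Z_AB = 0.7229 + j73.73 Ω = 73.73∠89.4° Ω.

Z = 0.7229 + j73.73 Ω = 73.73∠89.4° Ω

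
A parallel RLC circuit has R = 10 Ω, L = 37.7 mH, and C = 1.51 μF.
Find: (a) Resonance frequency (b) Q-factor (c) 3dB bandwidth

Step 1 — Resonance: ω₀ = 1/√(LC) = 1/√(0.0377·1.51e-06) = 4191 rad/s.
Step 2 — f₀ = ω₀/(2π) = 667.1 Hz.
Step 3 — Parallel Q: Q = R/(ω₀L) = 10/(4191·0.0377) = 0.06329.
Step 4 — Bandwidth: Δω = ω₀/Q = 6.623e+04 rad/s; BW = Δω/(2π) = 1.054e+04 Hz.

(a) f₀ = 667.1 Hz  (b) Q = 0.06329  (c) BW = 1.054e+04 Hz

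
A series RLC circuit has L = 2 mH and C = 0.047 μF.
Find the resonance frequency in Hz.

Step 1 — Resonance condition Im(Z)=0 gives ω₀ = 1/√(LC).
Step 2 — ω₀ = 1/√(0.002·4.7e-08) = 1.031e+05 rad/s.
Step 3 — f₀ = ω₀/(2π) = 1.642e+04 Hz.

f₀ = 1.642e+04 Hz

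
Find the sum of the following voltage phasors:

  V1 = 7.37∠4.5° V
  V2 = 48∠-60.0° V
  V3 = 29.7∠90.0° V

Step 1 — Convert each phasor to rectangular form:
  V1 = 7.37·(cos(4.5°) + j·sin(4.5°)) = 7.347 + j0.5782 V
  V2 = 48·(cos(-60.0°) + j·sin(-60.0°)) = 24 - j41.57 V
  V3 = 29.7·(cos(90.0°) + j·sin(90.0°)) = 0 + j29.7 V
Step 2 — Sum components: V_total = 31.35 - j11.29 V.
Step 3 — Convert to polar: |V_total| = 33.32 V, ∠V_total = -19.8°.

V_total = 33.32∠-19.8° V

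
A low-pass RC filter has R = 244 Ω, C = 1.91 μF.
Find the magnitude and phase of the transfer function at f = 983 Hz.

Step 1 — Angular frequency: ω = 2π·983 = 6176 rad/s.
Step 2 — Transfer function: H(jω) = 1/(1 + jωRC).
Step 3 — Denominator: 1 + jωRC = 1 + j·6176·244·1.91e-06 = 1 + j2.878.
Step 4 — H = 0.1077 - j0.31.
Step 5 — Magnitude: |H| = 0.3282 (-9.7 dB); phase: φ = -70.8°.

|H| = 0.3282 (-9.7 dB), φ = -70.8°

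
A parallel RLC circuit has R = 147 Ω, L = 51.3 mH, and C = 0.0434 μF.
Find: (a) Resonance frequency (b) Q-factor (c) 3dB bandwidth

Step 1 — Resonance: ω₀ = 1/√(LC) = 1/√(0.0513·4.34e-08) = 2.119e+04 rad/s.
Step 2 — f₀ = ω₀/(2π) = 3373 Hz.
Step 3 — Parallel Q: Q = R/(ω₀L) = 147/(2.119e+04·0.0513) = 0.1352.
Step 4 — Bandwidth: Δω = ω₀/Q = 1.567e+05 rad/s; BW = Δω/(2π) = 2.495e+04 Hz.

(a) f₀ = 3373 Hz  (b) Q = 0.1352  (c) BW = 2.495e+04 Hz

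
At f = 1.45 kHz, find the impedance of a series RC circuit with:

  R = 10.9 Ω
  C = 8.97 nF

Step 1 — Angular frequency: ω = 2π·f = 2π·1450 = 9111 rad/s.
Step 2 — Component impedances:
  R: Z = R = 10.9 Ω
  C: Z = 1/(jωC) = -j/(ω·C) = 0 - j1.224e+04 Ω
Step 3 — Series combination: Z_total = R + C = 10.9 - j1.224e+04 Ω = 1.224e+04∠-89.9° Ω.

Z = 10.9 - j1.224e+04 Ω = 1.224e+04∠-89.9° Ω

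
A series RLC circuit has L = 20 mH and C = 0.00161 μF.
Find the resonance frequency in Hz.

Step 1 — Resonance condition Im(Z)=0 gives ω₀ = 1/√(LC).
Step 2 — ω₀ = 1/√(0.02·1.61e-09) = 1.762e+05 rad/s.
Step 3 — f₀ = ω₀/(2π) = 2.805e+04 Hz.

f₀ = 2.805e+04 Hz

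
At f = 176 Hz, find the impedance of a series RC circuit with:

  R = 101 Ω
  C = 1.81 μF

Step 1 — Angular frequency: ω = 2π·f = 2π·176 = 1106 rad/s.
Step 2 — Component impedances:
  R: Z = R = 101 Ω
  C: Z = 1/(jωC) = -j/(ω·C) = 0 - j499.6 Ω
Step 3 — Series combination: Z_total = R + C = 101 - j499.6 Ω = 509.7∠-78.6° Ω.

Z = 101 - j499.6 Ω = 509.7∠-78.6° Ω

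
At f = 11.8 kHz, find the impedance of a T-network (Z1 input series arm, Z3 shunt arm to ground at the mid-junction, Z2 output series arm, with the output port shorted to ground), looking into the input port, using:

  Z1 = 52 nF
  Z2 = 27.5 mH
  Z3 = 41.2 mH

Step 1 — Angular frequency: ω = 2π·f = 2π·1.18e+04 = 7.414e+04 rad/s.
Step 2 — Component impedances:
  Z1: Z = 1/(jωC) = -j/(ω·C) = 0 - j259.4 Ω
  Z2: Z = jωL = j·7.414e+04·0.0275 = 0 + j2039 Ω
  Z3: Z = jωL = j·7.414e+04·0.0412 = 0 + j3055 Ω
Step 3 — With the output port shorted to ground, the output series arm Z2 runs from the junction to ground; the shunt arm Z3 also runs from the junction to ground. They appear in parallel: Z3 || Z2 = 0 + j1223 Ω.
Step 4 — Series with input arm Z1: Z_in = Z1 + (Z3 || Z2) = 0 + j963.4 Ω = 963.4∠90.0° Ω.

Z = 0 + j963.4 Ω = 963.4∠90.0° Ω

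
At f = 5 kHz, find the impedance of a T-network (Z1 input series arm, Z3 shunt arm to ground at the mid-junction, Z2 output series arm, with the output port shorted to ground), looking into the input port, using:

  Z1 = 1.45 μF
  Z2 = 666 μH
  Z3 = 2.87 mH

Step 1 — Angular frequency: ω = 2π·f = 2π·5000 = 3.142e+04 rad/s.
Step 2 — Component impedances:
  Z1: Z = 1/(jωC) = -j/(ω·C) = 0 - j21.95 Ω
  Z2: Z = jωL = j·3.142e+04·0.000666 = 0 + j20.92 Ω
  Z3: Z = jωL = j·3.142e+04·0.00287 = 0 + j90.16 Ω
Step 3 — With the output port shorted to ground, the output series arm Z2 runs from the junction to ground; the shunt arm Z3 also runs from the junction to ground. They appear in parallel: Z3 || Z2 = 0 + j16.98 Ω.
Step 4 — Series with input arm Z1: Z_in = Z1 + (Z3 || Z2) = 0 - j4.97 Ω = 4.97∠-90.0° Ω.

Z = 0 - j4.97 Ω = 4.97∠-90.0° Ω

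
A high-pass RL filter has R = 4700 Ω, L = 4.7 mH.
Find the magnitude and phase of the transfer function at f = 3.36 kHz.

Step 1 — Angular frequency: ω = 2π·3360 = 2.111e+04 rad/s.
Step 2 — Transfer function: H(jω) = jωL/(R + jωL).
Step 3 — Numerator jωL = j·99.22; denominator R + jωL = 4700 + j99.22.
Step 4 — H = 0.0004455 + j0.0211.
Step 5 — Magnitude: |H| = 0.02111 (-33.5 dB); phase: φ = 88.8°.

|H| = 0.02111 (-33.5 dB), φ = 88.8°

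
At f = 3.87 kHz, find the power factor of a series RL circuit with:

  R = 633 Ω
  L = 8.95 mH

Step 1 — Angular frequency: ω = 2π·f = 2π·3870 = 2.432e+04 rad/s.
Step 2 — Component impedances:
  R: Z = R = 633 Ω
  L: Z = jωL = j·2.432e+04·0.00895 = 0 + j217.6 Ω
Step 3 — Series combination: Z_total = R + L = 633 + j217.6 Ω = 669.4∠19.0° Ω.
Step 4 — Power factor: PF = cos(φ) = Re(Z)/|Z| = 633/669.37 = 0.9457.
Step 5 — Type: Im(Z) = 217.6 ⇒ lagging (phase φ = 19.0°).

PF = 0.9457 (lagging, φ = 19.0°)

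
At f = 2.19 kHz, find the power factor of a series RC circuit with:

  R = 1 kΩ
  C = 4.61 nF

Step 1 — Angular frequency: ω = 2π·f = 2π·2190 = 1.376e+04 rad/s.
Step 2 — Component impedances:
  R: Z = R = 1000 Ω
  C: Z = 1/(jωC) = -j/(ω·C) = 0 - j1.576e+04 Ω
Step 3 — Series combination: Z_total = R + C = 1000 - j1.576e+04 Ω = 1.58e+04∠-86.4° Ω.
Step 4 — Power factor: PF = cos(φ) = Re(Z)/|Z| = 1000/15796 = 0.06331.
Step 5 — Type: Im(Z) = -1.576e+04 ⇒ leading (phase φ = -86.4°).

PF = 0.06331 (leading, φ = -86.4°)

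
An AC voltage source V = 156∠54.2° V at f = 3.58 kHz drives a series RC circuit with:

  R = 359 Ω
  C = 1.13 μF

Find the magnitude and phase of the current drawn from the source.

Step 1 — Angular frequency: ω = 2π·f = 2π·3580 = 2.249e+04 rad/s.
Step 2 — Component impedances:
  R: Z = R = 359 Ω
  C: Z = 1/(jωC) = -j/(ω·C) = 0 - j39.34 Ω
Step 3 — Series combination: Z_total = R + C = 359 - j39.34 Ω = 361.1∠-6.3° Ω.
Step 4 — Source phasor: V = 156∠54.2° V = 91.25 + j126.5 V.
Step 5 — Ohm's law: I = V / Z_total = (91.25 + j126.5) / (359 - j39.34) = 0.213 + j0.3758 A.
Step 6 — Convert to polar: |I| = 0.432 A, ∠I = 60.5°.

I = 0.432∠60.5° A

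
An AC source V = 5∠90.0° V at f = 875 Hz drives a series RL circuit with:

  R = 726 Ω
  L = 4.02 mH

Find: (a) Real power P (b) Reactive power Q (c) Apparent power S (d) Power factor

Step 1 — Angular frequency: ω = 2π·f = 2π·875 = 5498 rad/s.
Step 2 — Component impedances:
  R: Z = R = 726 Ω
  L: Z = jωL = j·5498·0.00402 = 0 + j22.1 Ω
Step 3 — Series combination: Z_total = R + L = 726 + j22.1 Ω = 726.3∠1.7° Ω.
Step 4 — Source phasor: V = 5∠90.0° V = 0 + j5 V.
Step 5 — Current: I = V / Z = 0.0002095 + j0.006881 A = 0.006884∠88.3° A.
Step 6 — Complex power: S = V·I* = 0.0344 + j0.001047 VA.
Step 7 — Real power: P = Re(S) = 0.0344 W.
Step 8 — Reactive power: Q = Im(S) = 0.001047 VAR.
Step 9 — Apparent power: |S| = 0.03442 VA.
Step 10 — Power factor: PF = P/|S| = 0.9995 (lagging).

(a) P = 0.0344 W  (b) Q = 0.001047 VAR  (c) S = 0.03442 VA  (d) PF = 0.9995 (lagging)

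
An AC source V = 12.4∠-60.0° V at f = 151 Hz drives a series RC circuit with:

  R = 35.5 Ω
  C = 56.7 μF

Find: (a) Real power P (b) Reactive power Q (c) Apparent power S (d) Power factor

Step 1 — Angular frequency: ω = 2π·f = 2π·151 = 948.8 rad/s.
Step 2 — Component impedances:
  R: Z = R = 35.5 Ω
  C: Z = 1/(jωC) = -j/(ω·C) = 0 - j18.59 Ω
Step 3 — Series combination: Z_total = R + C = 35.5 - j18.59 Ω = 40.07∠-27.6° Ω.
Step 4 — Source phasor: V = 12.4∠-60.0° V = 6.2 - j10.74 V.
Step 5 — Current: I = V / Z = 0.2614 - j0.1656 A = 0.3094∠-32.4° A.
Step 6 — Complex power: S = V·I* = 3.399 - j1.78 VA.
Step 7 — Real power: P = Re(S) = 3.399 W.
Step 8 — Reactive power: Q = Im(S) = -1.78 VAR.
Step 9 — Apparent power: |S| = 3.837 VA.
Step 10 — Power factor: PF = P/|S| = 0.8859 (leading).

(a) P = 3.399 W  (b) Q = -1.78 VAR  (c) S = 3.837 VA  (d) PF = 0.8859 (leading)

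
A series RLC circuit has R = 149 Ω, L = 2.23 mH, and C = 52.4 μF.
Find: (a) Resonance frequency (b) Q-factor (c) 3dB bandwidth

Step 1 — Resonance condition Im(Z)=0 gives ω₀ = 1/√(LC).
Step 2 — ω₀ = 1/√(0.00223·5.24e-05) = 2925 rad/s.
Step 3 — f₀ = ω₀/(2π) = 465.6 Hz.
Step 4 — Series Q: Q = ω₀L/R = 2925·0.00223/149 = 0.04378.
Step 5 — 3dB bandwidth: Δω = ω₀/Q = 6.682e+04 rad/s; BW = Δω/(2π) = 1.063e+04 Hz.

(a) f₀ = 465.6 Hz  (b) Q = 0.04378  (c) BW = 1.063e+04 Hz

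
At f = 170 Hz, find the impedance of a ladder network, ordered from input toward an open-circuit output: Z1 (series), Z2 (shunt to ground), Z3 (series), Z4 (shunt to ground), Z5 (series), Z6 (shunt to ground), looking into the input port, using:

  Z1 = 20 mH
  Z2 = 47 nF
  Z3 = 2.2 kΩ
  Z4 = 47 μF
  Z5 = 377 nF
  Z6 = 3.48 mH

Step 1 — Angular frequency: ω = 2π·f = 2π·170 = 1068 rad/s.
Step 2 — Component impedances:
  Z1: Z = jωL = j·1068·0.02 = 0 + j21.36 Ω
  Z2: Z = 1/(jωC) = -j/(ω·C) = 0 - j1.992e+04 Ω
  Z3: Z = R = 2200 Ω
  Z4: Z = 1/(jωC) = -j/(ω·C) = 0 - j19.92 Ω
  Z5: Z = 1/(jωC) = -j/(ω·C) = 0 - j2483 Ω
  Z6: Z = jωL = j·1068·0.00348 = 0 + j3.717 Ω
Step 3 — Ladder network (open output): work backward from the far end, alternating series and parallel combinations. Z_in = 2169 - j237.7 Ω = 2182∠-6.3° Ω.

Z = 2169 - j237.7 Ω = 2182∠-6.3° Ω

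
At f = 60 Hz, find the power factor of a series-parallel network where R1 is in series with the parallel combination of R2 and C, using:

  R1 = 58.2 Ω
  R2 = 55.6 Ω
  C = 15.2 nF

Step 1 — Angular frequency: ω = 2π·f = 2π·60 = 377 rad/s.
Step 2 — Component impedances:
  R1: Z = R = 58.2 Ω
  R2: Z = R = 55.6 Ω
  C: Z = 1/(jωC) = -j/(ω·C) = 0 - j1.745e+05 Ω
Step 3 — Parallel branch: R2 || C = 1/(1/R2 + 1/C) = 55.6 - j0.01771 Ω.
Step 4 — Series with R1: Z_total = R1 + (R2 || C) = 113.8 - j0.01771 Ω = 113.8∠-0.0° Ω.
Step 5 — Power factor: PF = cos(φ) = Re(Z)/|Z| = 113.8/113.8 = 1.
Step 6 — Type: Im(Z) = -0.01771 ⇒ leading (phase φ = -0.0°).

PF = 1 (leading, φ = -0.0°)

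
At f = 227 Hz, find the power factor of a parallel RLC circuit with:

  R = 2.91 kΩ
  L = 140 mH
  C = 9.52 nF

Step 1 — Angular frequency: ω = 2π·f = 2π·227 = 1426 rad/s.
Step 2 — Component impedances:
  R: Z = R = 2910 Ω
  L: Z = jωL = j·1426·0.14 = 0 + j199.7 Ω
  C: Z = 1/(jωC) = -j/(ω·C) = 0 - j7.365e+04 Ω
Step 3 — Parallel combination: 1/Z_total = 1/R + 1/L + 1/C; Z_total = 13.71 + j199.3 Ω = 199.8∠86.1° Ω.
Step 4 — Power factor: PF = cos(φ) = Re(Z)/|Z| = 13.711/199.75 = 0.06864.
Step 5 — Type: Im(Z) = 199.3 ⇒ lagging (phase φ = 86.1°).

PF = 0.06864 (lagging, φ = 86.1°)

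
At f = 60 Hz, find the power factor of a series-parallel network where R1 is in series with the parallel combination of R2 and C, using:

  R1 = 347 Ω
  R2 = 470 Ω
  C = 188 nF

Step 1 — Angular frequency: ω = 2π·f = 2π·60 = 377 rad/s.
Step 2 — Component impedances:
  R1: Z = R = 347 Ω
  R2: Z = R = 470 Ω
  C: Z = 1/(jωC) = -j/(ω·C) = 0 - j1.411e+04 Ω
Step 3 — Parallel branch: R2 || C = 1/(1/R2 + 1/C) = 469.5 - j15.64 Ω.
Step 4 — Series with R1: Z_total = R1 + (R2 || C) = 816.5 - j15.64 Ω = 816.6∠-1.1° Ω.
Step 5 — Power factor: PF = cos(φ) = Re(Z)/|Z| = 816.48/816.63 = 0.9998.
Step 6 — Type: Im(Z) = -15.64 ⇒ leading (phase φ = -1.1°).

PF = 0.9998 (leading, φ = -1.1°)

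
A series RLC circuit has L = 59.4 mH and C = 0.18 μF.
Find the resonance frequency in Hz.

Step 1 — Resonance condition Im(Z)=0 gives ω₀ = 1/√(LC).
Step 2 — ω₀ = 1/√(0.0594·1.8e-07) = 9671 rad/s.
Step 3 — f₀ = ω₀/(2π) = 1539 Hz.

f₀ = 1539 Hz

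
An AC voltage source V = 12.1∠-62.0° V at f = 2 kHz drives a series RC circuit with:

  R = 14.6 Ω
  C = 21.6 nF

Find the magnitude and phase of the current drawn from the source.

Step 1 — Angular frequency: ω = 2π·f = 2π·2000 = 1.257e+04 rad/s.
Step 2 — Component impedances:
  R: Z = R = 14.6 Ω
  C: Z = 1/(jωC) = -j/(ω·C) = 0 - j3684 Ω
Step 3 — Series combination: Z_total = R + C = 14.6 - j3684 Ω = 3684∠-89.8° Ω.
Step 4 — Source phasor: V = 12.1∠-62.0° V = 5.681 - j10.68 V.
Step 5 — Ohm's law: I = V / Z_total = (5.681 - j10.68) / (14.6 - j3684) = 0.002906 + j0.00153 A.
Step 6 — Convert to polar: |I| = 0.003284 A, ∠I = 27.8°.

I = 0.003284∠27.8° A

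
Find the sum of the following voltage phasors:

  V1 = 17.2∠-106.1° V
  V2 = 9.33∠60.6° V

Step 1 — Convert each phasor to rectangular form:
  V1 = 17.2·(cos(-106.1°) + j·sin(-106.1°)) = -4.77 - j16.53 V
  V2 = 9.33·(cos(60.6°) + j·sin(60.6°)) = 4.58 + j8.128 V
Step 2 — Sum components: V_total = -0.1897 - j8.397 V.
Step 3 — Convert to polar: |V_total| = 8.399 V, ∠V_total = -91.3°.

V_total = 8.399∠-91.3° V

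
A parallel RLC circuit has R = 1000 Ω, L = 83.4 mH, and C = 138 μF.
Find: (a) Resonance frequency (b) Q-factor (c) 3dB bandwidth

Step 1 — Resonance: ω₀ = 1/√(LC) = 1/√(0.0834·0.000138) = 294.8 rad/s.
Step 2 — f₀ = ω₀/(2π) = 46.91 Hz.
Step 3 — Parallel Q: Q = R/(ω₀L) = 1000/(294.8·0.0834) = 40.68.
Step 4 — Bandwidth: Δω = ω₀/Q = 7.246 rad/s; BW = Δω/(2π) = 1.153 Hz.

(a) f₀ = 46.91 Hz  (b) Q = 40.68  (c) BW = 1.153 Hz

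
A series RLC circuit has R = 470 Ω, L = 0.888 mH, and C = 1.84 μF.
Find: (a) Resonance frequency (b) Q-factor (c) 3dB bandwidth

Step 1 — Resonance condition Im(Z)=0 gives ω₀ = 1/√(LC).
Step 2 — ω₀ = 1/√(0.000888·1.84e-06) = 2.474e+04 rad/s.
Step 3 — f₀ = ω₀/(2π) = 3937 Hz.
Step 4 — Series Q: Q = ω₀L/R = 2.474e+04·0.000888/470 = 0.04674.
Step 5 — 3dB bandwidth: Δω = ω₀/Q = 5.293e+05 rad/s; BW = Δω/(2π) = 8.424e+04 Hz.

(a) f₀ = 3937 Hz  (b) Q = 0.04674  (c) BW = 8.424e+04 Hz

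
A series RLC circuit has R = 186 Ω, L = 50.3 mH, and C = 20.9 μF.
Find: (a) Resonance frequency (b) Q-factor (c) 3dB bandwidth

Step 1 — Resonance: ω₀ = 1/√(LC) = 1/√(0.0503·2.09e-05) = 975.3 rad/s.
Step 2 — f₀ = ω₀/(2π) = 155.2 Hz.
Step 3 — Series Q: Q = ω₀L/R = 975.3·0.0503/186 = 0.2638.
Step 4 — Bandwidth: Δω = ω₀/Q = 3698 rad/s; BW = Δω/(2π) = 588.5 Hz.

(a) f₀ = 155.2 Hz  (b) Q = 0.2638  (c) BW = 588.5 Hz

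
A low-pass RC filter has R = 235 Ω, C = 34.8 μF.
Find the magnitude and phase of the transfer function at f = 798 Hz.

Step 1 — Angular frequency: ω = 2π·798 = 5014 rad/s.
Step 2 — Transfer function: H(jω) = 1/(1 + jωRC).
Step 3 — Denominator: 1 + jωRC = 1 + j·5014·235·3.48e-05 = 1 + j41.
Step 4 — H = 0.0005944 - j0.02437.
Step 5 — Magnitude: |H| = 0.02438 (-32.3 dB); phase: φ = -88.6°.

|H| = 0.02438 (-32.3 dB), φ = -88.6°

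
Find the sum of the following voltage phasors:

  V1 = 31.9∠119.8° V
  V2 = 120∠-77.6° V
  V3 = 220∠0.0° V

Step 1 — Convert each phasor to rectangular form:
  V1 = 31.9·(cos(119.8°) + j·sin(119.8°)) = -15.85 + j27.68 V
  V2 = 120·(cos(-77.6°) + j·sin(-77.6°)) = 25.77 - j117.2 V
  V3 = 220·(cos(0.0°) + j·sin(0.0°)) = 220 V
Step 2 — Sum components: V_total = 229.9 - j89.52 V.
Step 3 — Convert to polar: |V_total| = 246.7 V, ∠V_total = -21.3°.

V_total = 246.7∠-21.3° V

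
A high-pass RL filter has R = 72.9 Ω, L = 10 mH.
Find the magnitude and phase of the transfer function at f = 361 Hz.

Step 1 — Angular frequency: ω = 2π·361 = 2268 rad/s.
Step 2 — Transfer function: H(jω) = jωL/(R + jωL).
Step 3 — Numerator jωL = j·22.68; denominator R + jωL = 72.9 + j22.68.
Step 4 — H = 0.08826 + j0.2837.
Step 5 — Magnitude: |H| = 0.2971 (-10.5 dB); phase: φ = 72.7°.

|H| = 0.2971 (-10.5 dB), φ = 72.7°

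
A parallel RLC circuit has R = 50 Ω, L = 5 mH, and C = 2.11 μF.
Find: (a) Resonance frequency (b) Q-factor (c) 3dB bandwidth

Step 1 — Resonance: ω₀ = 1/√(LC) = 1/√(0.005·2.11e-06) = 9736 rad/s.
Step 2 — f₀ = ω₀/(2π) = 1550 Hz.
Step 3 — Parallel Q: Q = R/(ω₀L) = 50/(9736·0.005) = 1.027.
Step 4 — Bandwidth: Δω = ω₀/Q = 9479 rad/s; BW = Δω/(2π) = 1509 Hz.

(a) f₀ = 1550 Hz  (b) Q = 1.027  (c) BW = 1509 Hz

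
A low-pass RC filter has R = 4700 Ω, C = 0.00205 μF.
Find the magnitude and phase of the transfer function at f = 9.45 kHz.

Step 1 — Angular frequency: ω = 2π·9450 = 5.938e+04 rad/s.
Step 2 — Transfer function: H(jω) = 1/(1 + jωRC).
Step 3 — Denominator: 1 + jωRC = 1 + j·5.938e+04·4700·2.05e-09 = 1 + j0.5721.
Step 4 — H = 0.7534 - j0.431.
Step 5 — Magnitude: |H| = 0.868 (-1.2 dB); phase: φ = -29.8°.

|H| = 0.868 (-1.2 dB), φ = -29.8°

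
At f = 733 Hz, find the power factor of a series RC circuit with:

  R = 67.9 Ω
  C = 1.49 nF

Step 1 — Angular frequency: ω = 2π·f = 2π·733 = 4606 rad/s.
Step 2 — Component impedances:
  R: Z = R = 67.9 Ω
  C: Z = 1/(jωC) = -j/(ω·C) = 0 - j1.457e+05 Ω
Step 3 — Series combination: Z_total = R + C = 67.9 - j1.457e+05 Ω = 1.457e+05∠-90.0° Ω.
Step 4 — Power factor: PF = cos(φ) = Re(Z)/|Z| = 67.9/1.457e+05 = 0.000466.
Step 5 — Type: Im(Z) = -1.457e+05 ⇒ leading (phase φ = -90.0°).

PF = 0.000466 (leading, φ = -90.0°)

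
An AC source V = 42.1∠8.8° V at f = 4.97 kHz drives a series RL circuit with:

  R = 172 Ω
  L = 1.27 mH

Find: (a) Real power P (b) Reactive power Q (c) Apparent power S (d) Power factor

Step 1 — Angular frequency: ω = 2π·f = 2π·4970 = 3.123e+04 rad/s.
Step 2 — Component impedances:
  R: Z = R = 172 Ω
  L: Z = jωL = j·3.123e+04·0.00127 = 0 + j39.66 Ω
Step 3 — Series combination: Z_total = R + L = 172 + j39.66 Ω = 176.5∠13.0° Ω.
Step 4 — Source phasor: V = 42.1∠8.8° V = 41.6 + j6.441 V.
Step 5 — Current: I = V / Z = 0.2379 - j0.0174 A = 0.2385∠-4.2° A.
Step 6 — Complex power: S = V·I* = 9.785 + j2.256 VA.
Step 7 — Real power: P = Re(S) = 9.785 W.
Step 8 — Reactive power: Q = Im(S) = 2.256 VAR.
Step 9 — Apparent power: |S| = 10.04 VA.
Step 10 — Power factor: PF = P/|S| = 0.9744 (lagging).

(a) P = 9.785 W  (b) Q = 2.256 VAR  (c) S = 10.04 VA  (d) PF = 0.9744 (lagging)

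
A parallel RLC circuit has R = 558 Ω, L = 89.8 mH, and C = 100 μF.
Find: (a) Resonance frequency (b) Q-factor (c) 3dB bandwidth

Step 1 — Resonance: ω₀ = 1/√(LC) = 1/√(0.0898·0.0001) = 333.7 rad/s.
Step 2 — f₀ = ω₀/(2π) = 53.11 Hz.
Step 3 — Parallel Q: Q = R/(ω₀L) = 558/(333.7·0.0898) = 18.62.
Step 4 — Bandwidth: Δω = ω₀/Q = 17.92 rad/s; BW = Δω/(2π) = 2.852 Hz.

(a) f₀ = 53.11 Hz  (b) Q = 18.62  (c) BW = 2.852 Hz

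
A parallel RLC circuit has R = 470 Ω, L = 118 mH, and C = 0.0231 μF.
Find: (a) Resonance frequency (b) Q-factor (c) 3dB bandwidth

Step 1 — Resonance: ω₀ = 1/√(LC) = 1/√(0.118·2.31e-08) = 1.915e+04 rad/s.
Step 2 — f₀ = ω₀/(2π) = 3048 Hz.
Step 3 — Parallel Q: Q = R/(ω₀L) = 470/(1.915e+04·0.118) = 0.208.
Step 4 — Bandwidth: Δω = ω₀/Q = 9.211e+04 rad/s; BW = Δω/(2π) = 1.466e+04 Hz.

(a) f₀ = 3048 Hz  (b) Q = 0.208  (c) BW = 1.466e+04 Hz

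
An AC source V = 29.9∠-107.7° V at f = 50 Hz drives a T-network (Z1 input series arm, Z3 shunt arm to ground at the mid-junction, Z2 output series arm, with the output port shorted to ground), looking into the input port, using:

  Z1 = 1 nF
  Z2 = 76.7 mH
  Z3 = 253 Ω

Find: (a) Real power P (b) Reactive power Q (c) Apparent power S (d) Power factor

Step 1 — Angular frequency: ω = 2π·f = 2π·50 = 314.2 rad/s.
Step 2 — Component impedances:
  Z1: Z = 1/(jωC) = -j/(ω·C) = 0 - j3.183e+06 Ω
  Z2: Z = jωL = j·314.2·0.0767 = 0 + j24.1 Ω
  Z3: Z = R = 253 Ω
Step 3 — With the output port shorted to ground, the output series arm Z2 runs from the junction to ground; the shunt arm Z3 also runs from the junction to ground. They appear in parallel: Z3 || Z2 = 2.274 + j23.88 Ω.
Step 4 — Series with input arm Z1: Z_in = Z1 + (Z3 || Z2) = 2.274 - j3.183e+06 Ω = 3.183e+06∠-90.0° Ω.
Step 5 — Source phasor: V = 29.9∠-107.7° V = -9.091 - j28.48 V.
Step 6 — Current: I = V / Z = 8.949e-06 - j2.856e-06 A = 9.393e-06∠-17.7° A.
Step 7 — Complex power: S = V·I* = 2.007e-10 - j0.0002809 VA.
Step 8 — Real power: P = Re(S) = 2.007e-10 W.
Step 9 — Reactive power: Q = Im(S) = -0.0002809 VAR.
Step 10 — Apparent power: |S| = 0.0002809 VA.
Step 11 — Power factor: PF = P/|S| = 7.145e-07 (leading).

(a) P = 2.007e-10 W  (b) Q = -0.0002809 VAR  (c) S = 0.0002809 VA  (d) PF = 7.145e-07 (leading)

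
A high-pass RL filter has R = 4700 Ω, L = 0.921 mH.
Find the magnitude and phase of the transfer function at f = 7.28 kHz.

Step 1 — Angular frequency: ω = 2π·7280 = 4.574e+04 rad/s.
Step 2 — Transfer function: H(jω) = jωL/(R + jωL).
Step 3 — Numerator jωL = j·42.13; denominator R + jωL = 4700 + j42.13.
Step 4 — H = 8.034e-05 + j0.008963.
Step 5 — Magnitude: |H| = 0.008963 (-41.0 dB); phase: φ = 89.5°.

|H| = 0.008963 (-41.0 dB), φ = 89.5°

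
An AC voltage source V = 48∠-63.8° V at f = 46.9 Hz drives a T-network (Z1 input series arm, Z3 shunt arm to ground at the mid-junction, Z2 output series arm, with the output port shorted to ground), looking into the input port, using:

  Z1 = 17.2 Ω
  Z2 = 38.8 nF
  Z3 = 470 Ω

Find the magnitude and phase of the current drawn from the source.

Step 1 — Angular frequency: ω = 2π·f = 2π·46.9 = 294.7 rad/s.
Step 2 — Component impedances:
  Z1: Z = R = 17.2 Ω
  Z2: Z = 1/(jωC) = -j/(ω·C) = 0 - j8.746e+04 Ω
  Z3: Z = R = 470 Ω
Step 3 — With the output port shorted to ground, the output series arm Z2 runs from the junction to ground; the shunt arm Z3 also runs from the junction to ground. They appear in parallel: Z3 || Z2 = 470 - j2.526 Ω.
Step 4 — Series with input arm Z1: Z_in = Z1 + (Z3 || Z2) = 487.2 - j2.526 Ω = 487.2∠-0.3° Ω.
Step 5 — Source phasor: V = 48∠-63.8° V = 21.19 - j43.07 V.
Step 6 — Ohm's law: I = V / Z_total = (21.19 - j43.07) / (487.2 - j2.526) = 0.04396 - j0.08817 A.
Step 7 — Convert to polar: |I| = 0.09852 A, ∠I = -63.5°.

I = 0.09852∠-63.5° A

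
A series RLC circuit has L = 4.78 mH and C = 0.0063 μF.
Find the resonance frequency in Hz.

Step 1 — Resonance condition Im(Z)=0 gives ω₀ = 1/√(LC).
Step 2 — ω₀ = 1/√(0.00478·6.3e-09) = 1.822e+05 rad/s.
Step 3 — f₀ = ω₀/(2π) = 2.9e+04 Hz.

f₀ = 2.9e+04 Hz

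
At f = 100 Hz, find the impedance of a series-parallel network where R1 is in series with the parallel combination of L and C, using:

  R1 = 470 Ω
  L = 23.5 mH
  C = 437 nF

Step 1 — Angular frequency: ω = 2π·f = 2π·100 = 628.3 rad/s.
Step 2 — Component impedances:
  R1: Z = R = 470 Ω
  L: Z = jωL = j·628.3·0.0235 = 0 + j14.77 Ω
  C: Z = 1/(jωC) = -j/(ω·C) = 0 - j3642 Ω
Step 3 — Parallel branch: L || C = 1/(1/L + 1/C) = 0 + j14.83 Ω.
Step 4 — Series with R1: Z_total = R1 + (L || C) = 470 + j14.83 Ω = 470.2∠1.8° Ω.

Z = 470 + j14.83 Ω = 470.2∠1.8° Ω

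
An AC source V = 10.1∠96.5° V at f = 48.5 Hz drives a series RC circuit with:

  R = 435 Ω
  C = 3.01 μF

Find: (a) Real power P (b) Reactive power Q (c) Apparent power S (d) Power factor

Step 1 — Angular frequency: ω = 2π·f = 2π·48.5 = 304.7 rad/s.
Step 2 — Component impedances:
  R: Z = R = 435 Ω
  C: Z = 1/(jωC) = -j/(ω·C) = 0 - j1090 Ω
Step 3 — Series combination: Z_total = R + C = 435 - j1090 Ω = 1174∠-68.2° Ω.
Step 4 — Source phasor: V = 10.1∠96.5° V = -1.143 + j10.04 V.
Step 5 — Current: I = V / Z = -0.008301 + j0.002264 A = 0.008605∠164.7° A.
Step 6 — Complex power: S = V·I* = 0.03221 - j0.08072 VA.
Step 7 — Real power: P = Re(S) = 0.03221 W.
Step 8 — Reactive power: Q = Im(S) = -0.08072 VAR.
Step 9 — Apparent power: |S| = 0.08691 VA.
Step 10 — Power factor: PF = P/|S| = 0.3706 (leading).

(a) P = 0.03221 W  (b) Q = -0.08072 VAR  (c) S = 0.08691 VA  (d) PF = 0.3706 (leading)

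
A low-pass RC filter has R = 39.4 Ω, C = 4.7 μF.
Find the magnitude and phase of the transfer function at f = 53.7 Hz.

Step 1 — Angular frequency: ω = 2π·53.7 = 337.4 rad/s.
Step 2 — Transfer function: H(jω) = 1/(1 + jωRC).
Step 3 — Denominator: 1 + jωRC = 1 + j·337.4·39.4·4.7e-06 = 1 + j0.06248.
Step 4 — H = 0.9961 - j0.06224.
Step 5 — Magnitude: |H| = 0.9981 (-0.0 dB); phase: φ = -3.6°.

|H| = 0.9981 (-0.0 dB), φ = -3.6°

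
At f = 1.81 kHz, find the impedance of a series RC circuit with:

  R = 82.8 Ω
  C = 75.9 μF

Step 1 — Angular frequency: ω = 2π·f = 2π·1810 = 1.137e+04 rad/s.
Step 2 — Component impedances:
  R: Z = R = 82.8 Ω
  C: Z = 1/(jωC) = -j/(ω·C) = 0 - j1.159 Ω
Step 3 — Series combination: Z_total = R + C = 82.8 - j1.159 Ω = 82.81∠-0.8° Ω.

Z = 82.8 - j1.159 Ω = 82.81∠-0.8° Ω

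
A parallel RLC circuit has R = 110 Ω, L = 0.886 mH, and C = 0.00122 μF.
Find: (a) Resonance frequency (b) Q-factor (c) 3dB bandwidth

Step 1 — Resonance: ω₀ = 1/√(LC) = 1/√(0.000886·1.22e-09) = 9.618e+05 rad/s.
Step 2 — f₀ = ω₀/(2π) = 1.531e+05 Hz.
Step 3 — Parallel Q: Q = R/(ω₀L) = 110/(9.618e+05·0.000886) = 0.1291.
Step 4 — Bandwidth: Δω = ω₀/Q = 7.452e+06 rad/s; BW = Δω/(2π) = 1.186e+06 Hz.

(a) f₀ = 1.531e+05 Hz  (b) Q = 0.1291  (c) BW = 1.186e+06 Hz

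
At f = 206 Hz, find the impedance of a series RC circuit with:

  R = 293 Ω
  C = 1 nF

Step 1 — Angular frequency: ω = 2π·f = 2π·206 = 1294 rad/s.
Step 2 — Component impedances:
  R: Z = R = 293 Ω
  C: Z = 1/(jωC) = -j/(ω·C) = 0 - j7.726e+05 Ω
Step 3 — Series combination: Z_total = R + C = 293 - j7.726e+05 Ω = 7.726e+05∠-90.0° Ω.

Z = 293 - j7.726e+05 Ω = 7.726e+05∠-90.0° Ω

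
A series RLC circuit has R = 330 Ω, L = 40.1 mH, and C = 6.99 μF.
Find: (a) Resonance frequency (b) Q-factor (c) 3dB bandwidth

Step 1 — Resonance condition Im(Z)=0 gives ω₀ = 1/√(LC).
Step 2 — ω₀ = 1/√(0.0401·6.99e-06) = 1889 rad/s.
Step 3 — f₀ = ω₀/(2π) = 300.6 Hz.
Step 4 — Series Q: Q = ω₀L/R = 1889·0.0401/330 = 0.2295.
Step 5 — 3dB bandwidth: Δω = ω₀/Q = 8229 rad/s; BW = Δω/(2π) = 1310 Hz.

(a) f₀ = 300.6 Hz  (b) Q = 0.2295  (c) BW = 1310 Hz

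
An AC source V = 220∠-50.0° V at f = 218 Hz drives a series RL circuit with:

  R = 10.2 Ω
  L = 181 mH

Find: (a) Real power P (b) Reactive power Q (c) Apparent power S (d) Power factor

Step 1 — Angular frequency: ω = 2π·f = 2π·218 = 1370 rad/s.
Step 2 — Component impedances:
  R: Z = R = 10.2 Ω
  L: Z = jωL = j·1370·0.181 = 0 + j247.9 Ω
Step 3 — Series combination: Z_total = R + L = 10.2 + j247.9 Ω = 248.1∠87.6° Ω.
Step 4 — Source phasor: V = 220∠-50.0° V = 141.4 - j168.5 V.
Step 5 — Current: I = V / Z = -0.6552 - j0.5974 A = 0.8866∠-137.6° A.
Step 6 — Complex power: S = V·I* = 8.018 + j194.9 VA.
Step 7 — Real power: P = Re(S) = 8.018 W.
Step 8 — Reactive power: Q = Im(S) = 194.9 VAR.
Step 9 — Apparent power: |S| = 195.1 VA.
Step 10 — Power factor: PF = P/|S| = 0.04111 (lagging).

(a) P = 8.018 W  (b) Q = 194.9 VAR  (c) S = 195.1 VA  (d) PF = 0.04111 (lagging)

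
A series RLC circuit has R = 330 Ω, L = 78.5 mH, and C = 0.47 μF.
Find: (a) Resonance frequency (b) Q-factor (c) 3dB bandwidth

Step 1 — Resonance: ω₀ = 1/√(LC) = 1/√(0.0785·4.7e-07) = 5206 rad/s.
Step 2 — f₀ = ω₀/(2π) = 828.6 Hz.
Step 3 — Series Q: Q = ω₀L/R = 5206·0.0785/330 = 1.238.
Step 4 — Bandwidth: Δω = ω₀/Q = 4204 rad/s; BW = Δω/(2π) = 669.1 Hz.

(a) f₀ = 828.6 Hz  (b) Q = 1.238  (c) BW = 669.1 Hz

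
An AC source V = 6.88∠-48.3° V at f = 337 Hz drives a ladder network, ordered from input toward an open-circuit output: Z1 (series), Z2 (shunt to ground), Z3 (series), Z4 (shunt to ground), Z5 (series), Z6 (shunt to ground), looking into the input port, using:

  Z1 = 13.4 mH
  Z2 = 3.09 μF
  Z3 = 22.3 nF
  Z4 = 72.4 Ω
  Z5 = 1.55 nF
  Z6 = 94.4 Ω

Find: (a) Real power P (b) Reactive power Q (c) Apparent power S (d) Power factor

Step 1 — Angular frequency: ω = 2π·f = 2π·337 = 2117 rad/s.
Step 2 — Component impedances:
  Z1: Z = jωL = j·2117·0.0134 = 0 + j28.37 Ω
  Z2: Z = 1/(jωC) = -j/(ω·C) = 0 - j152.8 Ω
  Z3: Z = 1/(jωC) = -j/(ω·C) = 0 - j2.118e+04 Ω
  Z4: Z = R = 72.4 Ω
  Z5: Z = 1/(jωC) = -j/(ω·C) = 0 - j3.047e+05 Ω
  Z6: Z = R = 94.4 Ω
Step 3 — Ladder network (open output): work backward from the far end, alternating series and parallel combinations. Z_in = 0.003717 - j123.4 Ω = 123.4∠-90.0° Ω.
Step 4 — Source phasor: V = 6.88∠-48.3° V = 4.577 - j5.137 V.
Step 5 — Current: I = V / Z = 0.04164 + j0.0371 A = 0.05577∠41.7° A.
Step 6 — Complex power: S = V·I* = 1.156e-05 - j0.3837 VA.
Step 7 — Real power: P = Re(S) = 1.156e-05 W.
Step 8 — Reactive power: Q = Im(S) = -0.3837 VAR.
Step 9 — Apparent power: |S| = 0.3837 VA.
Step 10 — Power factor: PF = P/|S| = 3.013e-05 (leading).

(a) P = 1.156e-05 W  (b) Q = -0.3837 VAR  (c) S = 0.3837 VA  (d) PF = 3.013e-05 (leading)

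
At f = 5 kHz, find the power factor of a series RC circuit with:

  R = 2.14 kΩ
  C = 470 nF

Step 1 — Angular frequency: ω = 2π·f = 2π·5000 = 3.142e+04 rad/s.
Step 2 — Component impedances:
  R: Z = R = 2140 Ω
  C: Z = 1/(jωC) = -j/(ω·C) = 0 - j67.73 Ω
Step 3 — Series combination: Z_total = R + C = 2140 - j67.73 Ω = 2141∠-1.8° Ω.
Step 4 — Power factor: PF = cos(φ) = Re(Z)/|Z| = 2140/2141 = 0.9995.
Step 5 — Type: Im(Z) = -67.73 ⇒ leading (phase φ = -1.8°).

PF = 0.9995 (leading, φ = -1.8°)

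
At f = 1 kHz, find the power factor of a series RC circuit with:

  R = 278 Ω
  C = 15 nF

Step 1 — Angular frequency: ω = 2π·f = 2π·1000 = 6283 rad/s.
Step 2 — Component impedances:
  R: Z = R = 278 Ω
  C: Z = 1/(jωC) = -j/(ω·C) = 0 - j1.061e+04 Ω
Step 3 — Series combination: Z_total = R + C = 278 - j1.061e+04 Ω = 1.061e+04∠-88.5° Ω.
Step 4 — Power factor: PF = cos(φ) = Re(Z)/|Z| = 278/10614 = 0.02619.
Step 5 — Type: Im(Z) = -1.061e+04 ⇒ leading (phase φ = -88.5°).

PF = 0.02619 (leading, φ = -88.5°)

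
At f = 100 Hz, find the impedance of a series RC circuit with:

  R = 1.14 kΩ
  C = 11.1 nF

Step 1 — Angular frequency: ω = 2π·f = 2π·100 = 628.3 rad/s.
Step 2 — Component impedances:
  R: Z = R = 1140 Ω
  C: Z = 1/(jωC) = -j/(ω·C) = 0 - j1.434e+05 Ω
Step 3 — Series combination: Z_total = R + C = 1140 - j1.434e+05 Ω = 1.434e+05∠-89.5° Ω.

Z = 1140 - j1.434e+05 Ω = 1.434e+05∠-89.5° Ω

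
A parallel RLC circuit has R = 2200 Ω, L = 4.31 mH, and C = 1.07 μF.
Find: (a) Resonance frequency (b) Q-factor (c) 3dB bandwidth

Step 1 — Resonance: ω₀ = 1/√(LC) = 1/√(0.00431·1.07e-06) = 1.473e+04 rad/s.
Step 2 — f₀ = ω₀/(2π) = 2344 Hz.
Step 3 — Parallel Q: Q = R/(ω₀L) = 2200/(1.473e+04·0.00431) = 34.66.
Step 4 — Bandwidth: Δω = ω₀/Q = 424.8 rad/s; BW = Δω/(2π) = 67.61 Hz.

(a) f₀ = 2344 Hz  (b) Q = 34.66  (c) BW = 67.61 Hz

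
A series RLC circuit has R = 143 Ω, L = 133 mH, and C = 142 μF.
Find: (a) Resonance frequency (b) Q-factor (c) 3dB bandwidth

Step 1 — Resonance condition Im(Z)=0 gives ω₀ = 1/√(LC).
Step 2 — ω₀ = 1/√(0.133·0.000142) = 230.1 rad/s.
Step 3 — f₀ = ω₀/(2π) = 36.62 Hz.
Step 4 — Series Q: Q = ω₀L/R = 230.1·0.133/143 = 0.214.
Step 5 — 3dB bandwidth: Δω = ω₀/Q = 1075 rad/s; BW = Δω/(2π) = 171.1 Hz.

(a) f₀ = 36.62 Hz  (b) Q = 0.214  (c) BW = 171.1 Hz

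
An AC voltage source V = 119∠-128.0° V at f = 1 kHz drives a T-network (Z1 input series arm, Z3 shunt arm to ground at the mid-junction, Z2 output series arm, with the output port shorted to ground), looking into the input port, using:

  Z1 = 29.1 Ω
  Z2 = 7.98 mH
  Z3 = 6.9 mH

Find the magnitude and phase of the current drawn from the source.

Step 1 — Angular frequency: ω = 2π·f = 2π·1000 = 6283 rad/s.
Step 2 — Component impedances:
  Z1: Z = R = 29.1 Ω
  Z2: Z = jωL = j·6283·0.00798 = 0 + j50.14 Ω
  Z3: Z = jωL = j·6283·0.0069 = 0 + j43.35 Ω
Step 3 — With the output port shorted to ground, the output series arm Z2 runs from the junction to ground; the shunt arm Z3 also runs from the junction to ground. They appear in parallel: Z3 || Z2 = 0 + j23.25 Ω.
Step 4 — Series with input arm Z1: Z_in = Z1 + (Z3 || Z2) = 29.1 + j23.25 Ω = 37.25∠38.6° Ω.
Step 5 — Source phasor: V = 119∠-128.0° V = -73.26 - j93.77 V.
Step 6 — Ohm's law: I = V / Z_total = (-73.26 - j93.77) / (29.1 + j23.25) = -3.108 - j0.7391 A.
Step 7 — Convert to polar: |I| = 3.195 A, ∠I = -166.6°.

I = 3.195∠-166.6° A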